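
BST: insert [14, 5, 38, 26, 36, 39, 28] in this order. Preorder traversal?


Root = 14; build tree by BST insertion.
Preorder traversal: [14, 5, 38, 26, 36, 28, 39]


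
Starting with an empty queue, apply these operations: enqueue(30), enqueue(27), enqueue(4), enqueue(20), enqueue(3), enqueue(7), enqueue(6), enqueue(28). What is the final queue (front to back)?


enqueue(30) -> [30]
enqueue(27) -> [30, 27]
enqueue(4) -> [30, 27, 4]
enqueue(20) -> [30, 27, 4, 20]
enqueue(3) -> [30, 27, 4, 20, 3]
enqueue(7) -> [30, 27, 4, 20, 3, 7]
enqueue(6) -> [30, 27, 4, 20, 3, 7, 6]
enqueue(28) -> [30, 27, 4, 20, 3, 7, 6, 28]
Final queue (front to back): [30, 27, 4, 20, 3, 7, 6, 28]


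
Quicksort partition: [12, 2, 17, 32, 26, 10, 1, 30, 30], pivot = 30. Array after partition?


Elements <= 30 go left of pivot.
Result: [12, 2, 17, 26, 10, 1, 30, 30, 32], pivot at index 7


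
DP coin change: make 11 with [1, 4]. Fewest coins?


dp[0]=0; dp[i]=1+min(dp[i-c] for c in coins)
...dp[6]=3, dp[7]=4, dp[8]=2, dp[9]=3, dp[10]=4, dp[11]=5
Minimum coins for 11 = 5


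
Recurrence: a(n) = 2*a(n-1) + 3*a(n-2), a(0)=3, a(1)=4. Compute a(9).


Build bottom-up:
...a(7)=3826, a(8)=11483, a(9)=2*11483+3*3826=34444


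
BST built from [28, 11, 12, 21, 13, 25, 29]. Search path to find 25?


BST root = 28
Search for 25: compare at each node
Path: [28, 11, 12, 21, 25]


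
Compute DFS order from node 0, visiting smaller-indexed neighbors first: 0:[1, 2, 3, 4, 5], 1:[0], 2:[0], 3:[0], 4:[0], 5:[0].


DFS stack-based: start with [0]
Visit order: [0, 1, 2, 3, 4, 5]


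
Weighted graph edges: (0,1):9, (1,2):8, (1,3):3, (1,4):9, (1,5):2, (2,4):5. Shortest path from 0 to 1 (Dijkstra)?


Dijkstra from 0:
Distances: {0: 0, 1: 9, 2: 17, 3: 12, 4: 18, 5: 11}
Shortest distance to 1 = 9, path = [0, 1]


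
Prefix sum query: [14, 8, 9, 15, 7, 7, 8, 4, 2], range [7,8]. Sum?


Prefix sums: [0, 14, 22, 31, 46, 53, 60, 68, 72, 74]
Sum[7..8] = prefix[9] - prefix[7] = 74 - 68 = 6


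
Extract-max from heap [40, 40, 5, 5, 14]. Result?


Max = 40
Replace root with last, heapify down
Resulting heap: [40, 14, 5, 5]


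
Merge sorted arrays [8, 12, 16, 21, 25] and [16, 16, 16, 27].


Compare heads, take smaller each step.
Merged: [8, 12, 16, 16, 16, 16, 21, 25, 27]


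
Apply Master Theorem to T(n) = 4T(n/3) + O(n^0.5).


a=4, b=3, c=0.5. log_3(4)=1.262 > c=0.5. Case 1: O(n^log_b(a)) = O(n^1.262)
Complexity: O(n^1.262)


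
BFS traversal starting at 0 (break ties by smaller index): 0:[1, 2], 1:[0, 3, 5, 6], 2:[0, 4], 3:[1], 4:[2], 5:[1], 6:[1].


BFS queue: start with [0]
Visit order: [0, 1, 2, 3, 5, 6, 4]


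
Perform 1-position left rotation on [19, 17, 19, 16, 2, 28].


Left rotate by 1: [17, 19, 16, 2, 28, 19]


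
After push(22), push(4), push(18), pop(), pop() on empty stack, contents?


push(22) -> [22]
push(4) -> [22, 4]
push(18) -> [22, 4, 18]
pop() returns 18 -> [22, 4]
pop() returns 4 -> [22]
Final stack (bottom to top): [22]


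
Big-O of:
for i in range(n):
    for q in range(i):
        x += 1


Per nesting level: O(n) * O(n) [triangular over i] = O(n^2)
Complexity: O(n^2)


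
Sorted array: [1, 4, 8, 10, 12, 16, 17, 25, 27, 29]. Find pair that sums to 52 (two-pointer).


Two pointers: lo=0, hi=9
Found pair: (25, 27) summing to 52


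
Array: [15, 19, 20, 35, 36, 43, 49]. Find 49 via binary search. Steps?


Search for 49:
[0,6] mid=3 arr[3]=35
[4,6] mid=5 arr[5]=43
[6,6] mid=6 arr[6]=49
Total: 3 comparisons


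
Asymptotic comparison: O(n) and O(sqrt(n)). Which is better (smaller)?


sublinear grows slower than linear
O(sqrt(n)) is asymptotically smaller; O(n) grows faster


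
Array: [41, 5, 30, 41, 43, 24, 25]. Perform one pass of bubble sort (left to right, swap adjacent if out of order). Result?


After one pass: [5, 30, 41, 41, 24, 25, 43]


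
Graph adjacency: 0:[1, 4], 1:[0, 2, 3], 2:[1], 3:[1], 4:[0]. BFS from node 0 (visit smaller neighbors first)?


BFS queue: start with [0]
Visit order: [0, 1, 4, 2, 3]


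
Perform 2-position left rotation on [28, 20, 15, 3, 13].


Left rotate by 2: [15, 3, 13, 28, 20]


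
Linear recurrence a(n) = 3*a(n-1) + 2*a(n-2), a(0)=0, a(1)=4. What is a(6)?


Build bottom-up:
...a(4)=156, a(5)=556, a(6)=3*556+2*156=1980


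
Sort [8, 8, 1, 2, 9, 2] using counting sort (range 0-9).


Count array: [0, 1, 2, 0, 0, 0, 0, 0, 2, 1]
Reconstruct: [1, 2, 2, 8, 8, 9]


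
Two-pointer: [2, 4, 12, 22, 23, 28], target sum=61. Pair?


Two pointers: lo=0, hi=5
No pair sums to 61


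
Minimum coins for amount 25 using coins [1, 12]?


dp[0]=0; dp[i]=1+min(dp[i-c] for c in coins)
...dp[20]=9, dp[21]=10, dp[22]=11, dp[23]=12, dp[24]=2, dp[25]=3
Minimum coins for 25 = 3


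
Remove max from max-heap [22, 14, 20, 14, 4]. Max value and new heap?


Max = 22
Replace root with last, heapify down
Resulting heap: [20, 14, 4, 14]


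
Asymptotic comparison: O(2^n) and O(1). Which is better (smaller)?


constant grows slower than exponential
O(1) is asymptotically smaller; O(2^n) grows faster


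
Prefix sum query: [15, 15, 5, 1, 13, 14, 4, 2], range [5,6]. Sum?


Prefix sums: [0, 15, 30, 35, 36, 49, 63, 67, 69]
Sum[5..6] = prefix[7] - prefix[5] = 67 - 49 = 18


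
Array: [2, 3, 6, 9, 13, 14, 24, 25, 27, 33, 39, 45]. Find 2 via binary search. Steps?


Search for 2:
[0,11] mid=5 arr[5]=14
[0,4] mid=2 arr[2]=6
[0,1] mid=0 arr[0]=2
Total: 3 comparisons


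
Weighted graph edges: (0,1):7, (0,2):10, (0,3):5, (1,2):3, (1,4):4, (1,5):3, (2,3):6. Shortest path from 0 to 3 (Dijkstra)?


Dijkstra from 0:
Distances: {0: 0, 1: 7, 2: 10, 3: 5, 4: 11, 5: 10}
Shortest distance to 3 = 5, path = [0, 3]


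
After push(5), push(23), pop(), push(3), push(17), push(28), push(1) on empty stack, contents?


push(5) -> [5]
push(23) -> [5, 23]
pop() returns 23 -> [5]
push(3) -> [5, 3]
push(17) -> [5, 3, 17]
push(28) -> [5, 3, 17, 28]
push(1) -> [5, 3, 17, 28, 1]
Final stack (bottom to top): [5, 3, 17, 28, 1]


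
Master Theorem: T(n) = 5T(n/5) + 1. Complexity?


a=5, b=5, c=0. log_5(5)=1 > c=0. Case 1: O(n^log_b(a)) = O(n)
Complexity: O(n)


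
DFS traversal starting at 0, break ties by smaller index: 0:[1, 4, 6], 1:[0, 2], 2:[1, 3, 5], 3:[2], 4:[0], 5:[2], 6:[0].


DFS stack-based: start with [0]
Visit order: [0, 1, 2, 3, 5, 4, 6]


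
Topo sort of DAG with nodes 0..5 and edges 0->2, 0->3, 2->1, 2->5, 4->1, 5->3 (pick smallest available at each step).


Kahn's algorithm, process smallest node first
Order: [0, 2, 4, 1, 5, 3]


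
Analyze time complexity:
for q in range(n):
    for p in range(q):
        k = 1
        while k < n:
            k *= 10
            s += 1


Per nesting level: O(n) * O(n) [triangular over q] * O(log n) = O(n^2 log n)
Complexity: O(n^2 log n)


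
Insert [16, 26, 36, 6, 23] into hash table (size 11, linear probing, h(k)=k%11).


Insertions: 16->slot 5; 26->slot 4; 36->slot 3; 6->slot 6; 23->slot 1
Table: [None, 23, None, 36, 26, 16, 6, None, None, None, None]


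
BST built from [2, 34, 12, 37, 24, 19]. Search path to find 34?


BST root = 2
Search for 34: compare at each node
Path: [2, 34]


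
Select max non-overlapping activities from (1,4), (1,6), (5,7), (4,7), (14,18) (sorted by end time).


Greedy: pick earliest-ending, then skip overlaps.
Selected (3 activities): [(1, 4), (5, 7), (14, 18)]


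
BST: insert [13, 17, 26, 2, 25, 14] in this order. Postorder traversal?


Root = 13; build tree by BST insertion.
Postorder traversal: [2, 14, 25, 26, 17, 13]


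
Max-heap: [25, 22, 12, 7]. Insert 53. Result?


Append 53: [25, 22, 12, 7, 53]
Bubble up: swap idx 4(53) with idx 1(22); swap idx 1(53) with idx 0(25)
Result: [53, 25, 12, 7, 22]


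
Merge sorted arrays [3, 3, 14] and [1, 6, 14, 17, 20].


Compare heads, take smaller each step.
Merged: [1, 3, 3, 6, 14, 14, 17, 20]


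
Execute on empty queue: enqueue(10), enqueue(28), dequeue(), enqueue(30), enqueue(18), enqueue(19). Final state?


enqueue(10) -> [10]
enqueue(28) -> [10, 28]
dequeue() returns 10 -> [28]
enqueue(30) -> [28, 30]
enqueue(18) -> [28, 30, 18]
enqueue(19) -> [28, 30, 18, 19]
Final queue (front to back): [28, 30, 18, 19]


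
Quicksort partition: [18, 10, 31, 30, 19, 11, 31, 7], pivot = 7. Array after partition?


Elements <= 7 go left of pivot.
Result: [7, 10, 31, 30, 19, 11, 31, 18], pivot at index 0


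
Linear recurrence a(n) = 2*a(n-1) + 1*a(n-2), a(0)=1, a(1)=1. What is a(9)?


Build bottom-up:
...a(7)=239, a(8)=577, a(9)=2*577+1*239=1393


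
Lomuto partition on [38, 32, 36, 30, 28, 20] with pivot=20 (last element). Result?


Elements <= 20 go left of pivot.
Result: [20, 32, 36, 30, 28, 38], pivot at index 0


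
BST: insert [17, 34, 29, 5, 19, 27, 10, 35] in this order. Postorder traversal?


Root = 17; build tree by BST insertion.
Postorder traversal: [10, 5, 27, 19, 29, 35, 34, 17]


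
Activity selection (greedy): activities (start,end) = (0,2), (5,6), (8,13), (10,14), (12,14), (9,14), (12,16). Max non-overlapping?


Greedy: pick earliest-ending, then skip overlaps.
Selected (3 activities): [(0, 2), (5, 6), (8, 13)]


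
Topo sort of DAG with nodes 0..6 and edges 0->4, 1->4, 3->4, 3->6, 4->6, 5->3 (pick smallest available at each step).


Kahn's algorithm, process smallest node first
Order: [0, 1, 2, 5, 3, 4, 6]


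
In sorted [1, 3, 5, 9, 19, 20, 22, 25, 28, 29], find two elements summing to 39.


Two pointers: lo=0, hi=9
Found pair: (19, 20) summing to 39


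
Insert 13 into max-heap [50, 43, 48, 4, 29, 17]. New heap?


Append 13: [50, 43, 48, 4, 29, 17, 13]
Bubble up: no swaps needed
Result: [50, 43, 48, 4, 29, 17, 13]


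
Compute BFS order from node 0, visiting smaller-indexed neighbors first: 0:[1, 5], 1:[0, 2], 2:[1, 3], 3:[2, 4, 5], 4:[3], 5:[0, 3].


BFS queue: start with [0]
Visit order: [0, 1, 5, 2, 3, 4]


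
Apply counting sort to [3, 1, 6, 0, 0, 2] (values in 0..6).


Count array: [2, 1, 1, 1, 0, 0, 1]
Reconstruct: [0, 0, 1, 2, 3, 6]


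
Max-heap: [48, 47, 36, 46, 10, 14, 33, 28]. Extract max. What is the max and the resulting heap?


Max = 48
Replace root with last, heapify down
Resulting heap: [47, 46, 36, 28, 10, 14, 33]


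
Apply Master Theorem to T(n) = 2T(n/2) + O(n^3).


a=2, b=2, c=3. log_2(2)=1 < c=3. Case 3: O(n^c) = O(n^3)
Complexity: O(n^3)


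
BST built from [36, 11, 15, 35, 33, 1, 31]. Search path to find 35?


BST root = 36
Search for 35: compare at each node
Path: [36, 11, 15, 35]


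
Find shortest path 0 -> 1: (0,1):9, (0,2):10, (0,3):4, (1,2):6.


Dijkstra from 0:
Distances: {0: 0, 1: 9, 2: 10, 3: 4}
Shortest distance to 1 = 9, path = [0, 1]


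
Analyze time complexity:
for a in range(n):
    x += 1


Per nesting level: O(n) = O(n)
Complexity: O(n)


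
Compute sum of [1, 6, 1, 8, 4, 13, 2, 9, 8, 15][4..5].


Prefix sums: [0, 1, 7, 8, 16, 20, 33, 35, 44, 52, 67]
Sum[4..5] = prefix[6] - prefix[4] = 33 - 16 = 17


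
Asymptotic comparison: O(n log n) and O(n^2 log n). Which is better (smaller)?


linearithmic grows slower than n^2 log n
O(n log n) is asymptotically smaller; O(n^2 log n) grows faster


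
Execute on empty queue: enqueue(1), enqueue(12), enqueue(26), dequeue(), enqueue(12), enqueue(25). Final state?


enqueue(1) -> [1]
enqueue(12) -> [1, 12]
enqueue(26) -> [1, 12, 26]
dequeue() returns 1 -> [12, 26]
enqueue(12) -> [12, 26, 12]
enqueue(25) -> [12, 26, 12, 25]
Final queue (front to back): [12, 26, 12, 25]


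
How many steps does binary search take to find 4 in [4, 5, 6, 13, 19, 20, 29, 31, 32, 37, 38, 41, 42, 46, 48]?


Search for 4:
[0,14] mid=7 arr[7]=31
[0,6] mid=3 arr[3]=13
[0,2] mid=1 arr[1]=5
[0,0] mid=0 arr[0]=4
Total: 4 comparisons


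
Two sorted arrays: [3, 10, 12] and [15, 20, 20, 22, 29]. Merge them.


Compare heads, take smaller each step.
Merged: [3, 10, 12, 15, 20, 20, 22, 29]


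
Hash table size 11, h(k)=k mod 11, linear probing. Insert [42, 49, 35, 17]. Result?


Insertions: 42->slot 9; 49->slot 5; 35->slot 2; 17->slot 6
Table: [None, None, 35, None, None, 49, 17, None, None, 42, None]


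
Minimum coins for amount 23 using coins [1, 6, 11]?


dp[0]=0; dp[i]=1+min(dp[i-c] for c in coins)
...dp[18]=3, dp[19]=4, dp[20]=5, dp[21]=6, dp[22]=2, dp[23]=3
Minimum coins for 23 = 3


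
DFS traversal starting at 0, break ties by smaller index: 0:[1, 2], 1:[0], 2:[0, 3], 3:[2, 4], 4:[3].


DFS stack-based: start with [0]
Visit order: [0, 1, 2, 3, 4]


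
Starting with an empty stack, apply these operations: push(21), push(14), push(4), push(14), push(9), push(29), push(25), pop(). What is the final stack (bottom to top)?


push(21) -> [21]
push(14) -> [21, 14]
push(4) -> [21, 14, 4]
push(14) -> [21, 14, 4, 14]
push(9) -> [21, 14, 4, 14, 9]
push(29) -> [21, 14, 4, 14, 9, 29]
push(25) -> [21, 14, 4, 14, 9, 29, 25]
pop() returns 25 -> [21, 14, 4, 14, 9, 29]
Final stack (bottom to top): [21, 14, 4, 14, 9, 29]


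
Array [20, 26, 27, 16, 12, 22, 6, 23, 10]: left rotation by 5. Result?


Left rotate by 5: [22, 6, 23, 10, 20, 26, 27, 16, 12]


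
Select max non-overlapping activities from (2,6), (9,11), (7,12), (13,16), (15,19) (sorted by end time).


Greedy: pick earliest-ending, then skip overlaps.
Selected (3 activities): [(2, 6), (9, 11), (13, 16)]


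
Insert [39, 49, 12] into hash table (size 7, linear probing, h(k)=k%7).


Insertions: 39->slot 4; 49->slot 0; 12->slot 5
Table: [49, None, None, None, 39, 12, None]


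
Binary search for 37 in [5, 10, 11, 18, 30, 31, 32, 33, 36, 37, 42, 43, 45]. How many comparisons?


Search for 37:
[0,12] mid=6 arr[6]=32
[7,12] mid=9 arr[9]=37
Total: 2 comparisons


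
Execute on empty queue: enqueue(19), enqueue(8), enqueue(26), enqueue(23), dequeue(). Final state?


enqueue(19) -> [19]
enqueue(8) -> [19, 8]
enqueue(26) -> [19, 8, 26]
enqueue(23) -> [19, 8, 26, 23]
dequeue() returns 19 -> [8, 26, 23]
Final queue (front to back): [8, 26, 23]


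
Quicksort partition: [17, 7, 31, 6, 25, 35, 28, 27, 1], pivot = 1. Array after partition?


Elements <= 1 go left of pivot.
Result: [1, 7, 31, 6, 25, 35, 28, 27, 17], pivot at index 0


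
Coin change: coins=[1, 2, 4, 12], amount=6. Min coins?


dp[0]=0; dp[i]=1+min(dp[i-c] for c in coins)
...dp[1]=1, dp[2]=1, dp[3]=2, dp[4]=1, dp[5]=2, dp[6]=2
Minimum coins for 6 = 2


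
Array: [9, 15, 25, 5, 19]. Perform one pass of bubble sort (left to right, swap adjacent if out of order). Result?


After one pass: [9, 15, 5, 19, 25]


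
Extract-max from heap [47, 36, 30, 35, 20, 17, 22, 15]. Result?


Max = 47
Replace root with last, heapify down
Resulting heap: [36, 35, 30, 15, 20, 17, 22]


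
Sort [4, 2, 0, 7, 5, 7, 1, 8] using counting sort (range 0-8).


Count array: [1, 1, 1, 0, 1, 1, 0, 2, 1]
Reconstruct: [0, 1, 2, 4, 5, 7, 7, 8]


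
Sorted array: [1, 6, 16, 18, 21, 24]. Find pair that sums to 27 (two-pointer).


Two pointers: lo=0, hi=5
Found pair: (6, 21) summing to 27


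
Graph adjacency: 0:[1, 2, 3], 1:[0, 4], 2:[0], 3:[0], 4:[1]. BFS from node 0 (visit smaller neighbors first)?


BFS queue: start with [0]
Visit order: [0, 1, 2, 3, 4]


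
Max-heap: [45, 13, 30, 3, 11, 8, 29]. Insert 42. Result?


Append 42: [45, 13, 30, 3, 11, 8, 29, 42]
Bubble up: swap idx 7(42) with idx 3(3); swap idx 3(42) with idx 1(13)
Result: [45, 42, 30, 13, 11, 8, 29, 3]


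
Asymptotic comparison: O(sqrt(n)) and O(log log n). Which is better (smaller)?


double-logarithmic grows slower than sublinear
O(log log n) is asymptotically smaller; O(sqrt(n)) grows faster


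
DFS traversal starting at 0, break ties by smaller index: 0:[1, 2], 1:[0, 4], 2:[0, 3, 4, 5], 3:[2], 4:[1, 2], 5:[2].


DFS stack-based: start with [0]
Visit order: [0, 1, 4, 2, 3, 5]


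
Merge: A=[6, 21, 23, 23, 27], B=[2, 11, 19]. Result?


Compare heads, take smaller each step.
Merged: [2, 6, 11, 19, 21, 23, 23, 27]


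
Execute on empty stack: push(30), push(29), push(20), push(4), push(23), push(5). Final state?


push(30) -> [30]
push(29) -> [30, 29]
push(20) -> [30, 29, 20]
push(4) -> [30, 29, 20, 4]
push(23) -> [30, 29, 20, 4, 23]
push(5) -> [30, 29, 20, 4, 23, 5]
Final stack (bottom to top): [30, 29, 20, 4, 23, 5]


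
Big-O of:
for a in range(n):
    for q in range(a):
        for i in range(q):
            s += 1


Per nesting level: O(n) * O(n) [triangular over a] * O(n) [triangular over q] = O(n^3)
Complexity: O(n^3)


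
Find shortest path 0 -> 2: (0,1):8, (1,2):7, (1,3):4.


Dijkstra from 0:
Distances: {0: 0, 1: 8, 2: 15, 3: 12}
Shortest distance to 2 = 15, path = [0, 1, 2]


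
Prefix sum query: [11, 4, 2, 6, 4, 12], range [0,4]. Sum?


Prefix sums: [0, 11, 15, 17, 23, 27, 39]
Sum[0..4] = prefix[5] - prefix[0] = 27 - 0 = 27


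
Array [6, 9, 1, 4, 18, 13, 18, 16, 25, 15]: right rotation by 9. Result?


Right rotate by 9: [9, 1, 4, 18, 13, 18, 16, 25, 15, 6]


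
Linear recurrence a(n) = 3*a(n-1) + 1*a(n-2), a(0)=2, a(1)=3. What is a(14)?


Build bottom-up:
...a(12)=1684802, a(13)=5564523, a(14)=3*5564523+1*1684802=18378371


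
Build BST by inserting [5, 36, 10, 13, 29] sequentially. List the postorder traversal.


Root = 5; build tree by BST insertion.
Postorder traversal: [29, 13, 10, 36, 5]


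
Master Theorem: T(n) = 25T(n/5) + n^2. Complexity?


a=25, b=5, c=2. log_5(25)=2 = c=2. Case 2: O(n^c log n) = O(n^2 log n)
Complexity: O(n^2 log n)


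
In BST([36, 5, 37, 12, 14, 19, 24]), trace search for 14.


BST root = 36
Search for 14: compare at each node
Path: [36, 5, 12, 14]


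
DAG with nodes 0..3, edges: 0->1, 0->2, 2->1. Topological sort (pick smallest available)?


Kahn's algorithm, process smallest node first
Order: [0, 2, 1, 3]


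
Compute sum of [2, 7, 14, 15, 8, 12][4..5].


Prefix sums: [0, 2, 9, 23, 38, 46, 58]
Sum[4..5] = prefix[6] - prefix[4] = 58 - 38 = 20


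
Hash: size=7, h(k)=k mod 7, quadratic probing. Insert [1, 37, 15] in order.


Insertions: 1->slot 1; 37->slot 2; 15->slot 5
Table: [None, 1, 37, None, None, 15, None]


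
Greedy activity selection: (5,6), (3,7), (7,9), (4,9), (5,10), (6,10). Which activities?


Greedy: pick earliest-ending, then skip overlaps.
Selected (2 activities): [(5, 6), (7, 9)]


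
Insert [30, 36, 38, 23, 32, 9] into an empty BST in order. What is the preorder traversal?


Root = 30; build tree by BST insertion.
Preorder traversal: [30, 23, 9, 36, 32, 38]


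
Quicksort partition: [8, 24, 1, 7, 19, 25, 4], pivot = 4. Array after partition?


Elements <= 4 go left of pivot.
Result: [1, 4, 8, 7, 19, 25, 24], pivot at index 1


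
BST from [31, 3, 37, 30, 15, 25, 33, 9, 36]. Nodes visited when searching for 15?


BST root = 31
Search for 15: compare at each node
Path: [31, 3, 30, 15]


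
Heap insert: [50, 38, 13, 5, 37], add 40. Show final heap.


Append 40: [50, 38, 13, 5, 37, 40]
Bubble up: swap idx 5(40) with idx 2(13)
Result: [50, 38, 40, 5, 37, 13]


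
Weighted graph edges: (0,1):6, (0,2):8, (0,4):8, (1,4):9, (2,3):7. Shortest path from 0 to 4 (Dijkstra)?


Dijkstra from 0:
Distances: {0: 0, 1: 6, 2: 8, 3: 15, 4: 8}
Shortest distance to 4 = 8, path = [0, 4]


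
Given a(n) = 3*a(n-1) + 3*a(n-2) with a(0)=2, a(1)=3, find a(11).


Build bottom-up:
...a(9)=161838, a(10)=613575, a(11)=3*613575+3*161838=2326239


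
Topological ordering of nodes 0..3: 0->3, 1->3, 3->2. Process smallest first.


Kahn's algorithm, process smallest node first
Order: [0, 1, 3, 2]


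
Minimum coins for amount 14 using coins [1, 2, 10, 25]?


dp[0]=0; dp[i]=1+min(dp[i-c] for c in coins)
...dp[9]=5, dp[10]=1, dp[11]=2, dp[12]=2, dp[13]=3, dp[14]=3
Minimum coins for 14 = 3


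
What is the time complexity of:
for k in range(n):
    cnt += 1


Per nesting level: O(n) = O(n)
Complexity: O(n)


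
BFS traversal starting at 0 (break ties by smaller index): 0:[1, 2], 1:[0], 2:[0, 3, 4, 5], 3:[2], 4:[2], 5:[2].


BFS queue: start with [0]
Visit order: [0, 1, 2, 3, 4, 5]


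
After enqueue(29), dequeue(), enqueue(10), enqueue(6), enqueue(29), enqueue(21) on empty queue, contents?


enqueue(29) -> [29]
dequeue() returns 29 -> []
enqueue(10) -> [10]
enqueue(6) -> [10, 6]
enqueue(29) -> [10, 6, 29]
enqueue(21) -> [10, 6, 29, 21]
Final queue (front to back): [10, 6, 29, 21]


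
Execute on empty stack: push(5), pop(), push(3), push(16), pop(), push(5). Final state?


push(5) -> [5]
pop() returns 5 -> []
push(3) -> [3]
push(16) -> [3, 16]
pop() returns 16 -> [3]
push(5) -> [3, 5]
Final stack (bottom to top): [3, 5]


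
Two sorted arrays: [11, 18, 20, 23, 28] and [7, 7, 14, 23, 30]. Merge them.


Compare heads, take smaller each step.
Merged: [7, 7, 11, 14, 18, 20, 23, 23, 28, 30]


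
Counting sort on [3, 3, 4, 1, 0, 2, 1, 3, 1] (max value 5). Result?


Count array: [1, 3, 1, 3, 1, 0]
Reconstruct: [0, 1, 1, 1, 2, 3, 3, 3, 4]


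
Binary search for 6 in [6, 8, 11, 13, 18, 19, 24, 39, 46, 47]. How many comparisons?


Search for 6:
[0,9] mid=4 arr[4]=18
[0,3] mid=1 arr[1]=8
[0,0] mid=0 arr[0]=6
Total: 3 comparisons


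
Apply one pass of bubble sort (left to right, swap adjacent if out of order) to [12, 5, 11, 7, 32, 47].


After one pass: [5, 11, 7, 12, 32, 47]


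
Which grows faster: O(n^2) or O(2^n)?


quadratic grows slower than exponential
O(n^2) is asymptotically smaller; O(2^n) grows faster


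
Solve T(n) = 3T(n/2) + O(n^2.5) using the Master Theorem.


a=3, b=2, c=2.5. log_2(3)=1.585 < c=2.5. Case 3: O(n^c) = O(n^2.500)
Complexity: O(n^2.500)


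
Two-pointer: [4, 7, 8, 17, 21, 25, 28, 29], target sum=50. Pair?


Two pointers: lo=0, hi=7
Found pair: (21, 29) summing to 50


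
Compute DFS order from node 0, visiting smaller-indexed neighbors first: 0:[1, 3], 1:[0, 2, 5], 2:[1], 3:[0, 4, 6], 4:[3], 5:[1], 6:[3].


DFS stack-based: start with [0]
Visit order: [0, 1, 2, 5, 3, 4, 6]


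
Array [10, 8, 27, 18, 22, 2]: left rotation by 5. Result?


Left rotate by 5: [2, 10, 8, 27, 18, 22]


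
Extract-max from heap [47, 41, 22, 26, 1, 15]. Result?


Max = 47
Replace root with last, heapify down
Resulting heap: [41, 26, 22, 15, 1]


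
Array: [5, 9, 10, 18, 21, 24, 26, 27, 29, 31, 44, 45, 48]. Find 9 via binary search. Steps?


Search for 9:
[0,12] mid=6 arr[6]=26
[0,5] mid=2 arr[2]=10
[0,1] mid=0 arr[0]=5
[1,1] mid=1 arr[1]=9
Total: 4 comparisons


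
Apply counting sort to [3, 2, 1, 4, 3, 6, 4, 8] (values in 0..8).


Count array: [0, 1, 1, 2, 2, 0, 1, 0, 1]
Reconstruct: [1, 2, 3, 3, 4, 4, 6, 8]


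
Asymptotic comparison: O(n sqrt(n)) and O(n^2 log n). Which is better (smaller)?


n^1.5 grows slower than n^2 log n
O(n sqrt(n)) is asymptotically smaller; O(n^2 log n) grows faster


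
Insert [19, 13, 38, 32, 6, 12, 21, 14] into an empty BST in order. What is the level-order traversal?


Root = 19; build tree by BST insertion.
Level-Order traversal: [19, 13, 38, 6, 14, 32, 12, 21]


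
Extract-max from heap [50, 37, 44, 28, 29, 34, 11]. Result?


Max = 50
Replace root with last, heapify down
Resulting heap: [44, 37, 34, 28, 29, 11]


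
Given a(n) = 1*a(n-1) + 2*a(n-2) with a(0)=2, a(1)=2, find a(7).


Build bottom-up:
...a(5)=42, a(6)=86, a(7)=1*86+2*42=170


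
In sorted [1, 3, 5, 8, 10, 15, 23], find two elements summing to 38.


Two pointers: lo=0, hi=6
Found pair: (15, 23) summing to 38


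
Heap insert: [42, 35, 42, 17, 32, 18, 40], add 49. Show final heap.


Append 49: [42, 35, 42, 17, 32, 18, 40, 49]
Bubble up: swap idx 7(49) with idx 3(17); swap idx 3(49) with idx 1(35); swap idx 1(49) with idx 0(42)
Result: [49, 42, 42, 35, 32, 18, 40, 17]


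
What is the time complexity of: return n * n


Analysis: constant-time operation, no loop
Complexity: O(1)


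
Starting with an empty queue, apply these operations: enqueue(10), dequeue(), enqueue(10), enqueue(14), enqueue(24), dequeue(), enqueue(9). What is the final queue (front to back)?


enqueue(10) -> [10]
dequeue() returns 10 -> []
enqueue(10) -> [10]
enqueue(14) -> [10, 14]
enqueue(24) -> [10, 14, 24]
dequeue() returns 10 -> [14, 24]
enqueue(9) -> [14, 24, 9]
Final queue (front to back): [14, 24, 9]


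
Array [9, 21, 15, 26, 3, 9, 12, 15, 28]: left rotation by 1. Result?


Left rotate by 1: [21, 15, 26, 3, 9, 12, 15, 28, 9]


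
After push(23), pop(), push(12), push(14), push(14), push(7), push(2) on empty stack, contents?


push(23) -> [23]
pop() returns 23 -> []
push(12) -> [12]
push(14) -> [12, 14]
push(14) -> [12, 14, 14]
push(7) -> [12, 14, 14, 7]
push(2) -> [12, 14, 14, 7, 2]
Final stack (bottom to top): [12, 14, 14, 7, 2]


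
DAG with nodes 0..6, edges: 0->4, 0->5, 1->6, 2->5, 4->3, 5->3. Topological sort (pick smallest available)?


Kahn's algorithm, process smallest node first
Order: [0, 1, 2, 4, 5, 3, 6]


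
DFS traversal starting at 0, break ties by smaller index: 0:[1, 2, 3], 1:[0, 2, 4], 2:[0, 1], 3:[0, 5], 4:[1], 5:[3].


DFS stack-based: start with [0]
Visit order: [0, 1, 2, 4, 3, 5]


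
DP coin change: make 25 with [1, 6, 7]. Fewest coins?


dp[0]=0; dp[i]=1+min(dp[i-c] for c in coins)
...dp[20]=3, dp[21]=3, dp[22]=4, dp[23]=5, dp[24]=4, dp[25]=4
Minimum coins for 25 = 4


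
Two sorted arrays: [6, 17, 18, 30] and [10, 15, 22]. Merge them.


Compare heads, take smaller each step.
Merged: [6, 10, 15, 17, 18, 22, 30]


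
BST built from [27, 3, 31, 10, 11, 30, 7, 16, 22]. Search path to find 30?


BST root = 27
Search for 30: compare at each node
Path: [27, 31, 30]


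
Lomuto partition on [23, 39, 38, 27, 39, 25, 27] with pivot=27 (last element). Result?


Elements <= 27 go left of pivot.
Result: [23, 27, 25, 27, 39, 38, 39], pivot at index 3


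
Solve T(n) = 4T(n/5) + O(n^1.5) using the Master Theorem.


a=4, b=5, c=1.5. log_5(4)=0.861 < c=1.5. Case 3: O(n^c) = O(n^1.500)
Complexity: O(n^1.500)


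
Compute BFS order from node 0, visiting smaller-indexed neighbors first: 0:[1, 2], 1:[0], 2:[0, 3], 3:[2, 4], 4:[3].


BFS queue: start with [0]
Visit order: [0, 1, 2, 3, 4]


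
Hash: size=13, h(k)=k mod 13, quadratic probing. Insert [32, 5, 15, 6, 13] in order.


Insertions: 32->slot 6; 5->slot 5; 15->slot 2; 6->slot 7; 13->slot 0
Table: [13, None, 15, None, None, 5, 32, 6, None, None, None, None, None]


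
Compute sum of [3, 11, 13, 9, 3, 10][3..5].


Prefix sums: [0, 3, 14, 27, 36, 39, 49]
Sum[3..5] = prefix[6] - prefix[3] = 49 - 27 = 22


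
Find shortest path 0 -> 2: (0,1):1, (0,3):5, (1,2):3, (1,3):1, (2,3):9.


Dijkstra from 0:
Distances: {0: 0, 1: 1, 2: 4, 3: 2}
Shortest distance to 2 = 4, path = [0, 1, 2]


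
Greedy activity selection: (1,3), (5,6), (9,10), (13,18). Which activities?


Greedy: pick earliest-ending, then skip overlaps.
Selected (4 activities): [(1, 3), (5, 6), (9, 10), (13, 18)]


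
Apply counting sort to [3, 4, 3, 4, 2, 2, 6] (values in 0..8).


Count array: [0, 0, 2, 2, 2, 0, 1, 0, 0]
Reconstruct: [2, 2, 3, 3, 4, 4, 6]


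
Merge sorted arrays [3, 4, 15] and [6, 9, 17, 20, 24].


Compare heads, take smaller each step.
Merged: [3, 4, 6, 9, 15, 17, 20, 24]


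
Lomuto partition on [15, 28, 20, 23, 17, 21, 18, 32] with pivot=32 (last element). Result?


Elements <= 32 go left of pivot.
Result: [15, 28, 20, 23, 17, 21, 18, 32], pivot at index 7


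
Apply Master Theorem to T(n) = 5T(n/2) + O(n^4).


a=5, b=2, c=4. log_2(5)=2.322 < c=4. Case 3: O(n^c) = O(n^4)
Complexity: O(n^4)


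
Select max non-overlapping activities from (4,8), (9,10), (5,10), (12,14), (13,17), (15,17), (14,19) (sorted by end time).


Greedy: pick earliest-ending, then skip overlaps.
Selected (4 activities): [(4, 8), (9, 10), (12, 14), (15, 17)]


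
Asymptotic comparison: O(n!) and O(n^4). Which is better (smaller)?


quartic grows slower than factorial
O(n^4) is asymptotically smaller; O(n!) grows faster


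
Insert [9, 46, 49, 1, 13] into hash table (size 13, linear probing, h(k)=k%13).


Insertions: 9->slot 9; 46->slot 7; 49->slot 10; 1->slot 1; 13->slot 0
Table: [13, 1, None, None, None, None, None, 46, None, 9, 49, None, None]


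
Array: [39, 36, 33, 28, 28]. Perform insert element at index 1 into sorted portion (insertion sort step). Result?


After one pass: [36, 39, 33, 28, 28]


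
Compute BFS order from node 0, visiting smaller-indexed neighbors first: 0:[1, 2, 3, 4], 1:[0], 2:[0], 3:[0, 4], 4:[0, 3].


BFS queue: start with [0]
Visit order: [0, 1, 2, 3, 4]


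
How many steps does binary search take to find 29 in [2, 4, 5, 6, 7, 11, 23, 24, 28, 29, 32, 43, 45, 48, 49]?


Search for 29:
[0,14] mid=7 arr[7]=24
[8,14] mid=11 arr[11]=43
[8,10] mid=9 arr[9]=29
Total: 3 comparisons


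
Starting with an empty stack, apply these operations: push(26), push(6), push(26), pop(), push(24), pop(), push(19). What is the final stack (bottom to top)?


push(26) -> [26]
push(6) -> [26, 6]
push(26) -> [26, 6, 26]
pop() returns 26 -> [26, 6]
push(24) -> [26, 6, 24]
pop() returns 24 -> [26, 6]
push(19) -> [26, 6, 19]
Final stack (bottom to top): [26, 6, 19]


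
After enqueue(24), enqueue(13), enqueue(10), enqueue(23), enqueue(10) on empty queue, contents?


enqueue(24) -> [24]
enqueue(13) -> [24, 13]
enqueue(10) -> [24, 13, 10]
enqueue(23) -> [24, 13, 10, 23]
enqueue(10) -> [24, 13, 10, 23, 10]
Final queue (front to back): [24, 13, 10, 23, 10]


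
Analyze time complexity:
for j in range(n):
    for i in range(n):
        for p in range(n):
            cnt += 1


Per nesting level: O(n) * O(n) * O(n) = O(n^3)
Complexity: O(n^3)


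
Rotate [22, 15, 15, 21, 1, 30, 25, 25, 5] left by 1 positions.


Left rotate by 1: [15, 15, 21, 1, 30, 25, 25, 5, 22]


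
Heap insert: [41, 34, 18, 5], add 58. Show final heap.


Append 58: [41, 34, 18, 5, 58]
Bubble up: swap idx 4(58) with idx 1(34); swap idx 1(58) with idx 0(41)
Result: [58, 41, 18, 5, 34]


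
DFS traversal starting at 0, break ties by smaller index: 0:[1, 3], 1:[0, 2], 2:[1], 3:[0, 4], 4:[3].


DFS stack-based: start with [0]
Visit order: [0, 1, 2, 3, 4]


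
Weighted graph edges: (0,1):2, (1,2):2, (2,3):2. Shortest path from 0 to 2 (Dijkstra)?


Dijkstra from 0:
Distances: {0: 0, 1: 2, 2: 4, 3: 6}
Shortest distance to 2 = 4, path = [0, 1, 2]


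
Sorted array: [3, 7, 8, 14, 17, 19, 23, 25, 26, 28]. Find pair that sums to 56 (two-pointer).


Two pointers: lo=0, hi=9
No pair sums to 56


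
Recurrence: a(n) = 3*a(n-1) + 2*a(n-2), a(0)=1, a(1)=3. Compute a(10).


Build bottom-up:
...a(8)=22363, a(9)=79647, a(10)=3*79647+2*22363=283667


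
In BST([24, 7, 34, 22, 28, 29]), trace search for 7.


BST root = 24
Search for 7: compare at each node
Path: [24, 7]


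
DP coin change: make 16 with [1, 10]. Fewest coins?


dp[0]=0; dp[i]=1+min(dp[i-c] for c in coins)
...dp[11]=2, dp[12]=3, dp[13]=4, dp[14]=5, dp[15]=6, dp[16]=7
Minimum coins for 16 = 7


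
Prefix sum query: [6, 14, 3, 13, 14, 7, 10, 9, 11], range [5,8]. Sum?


Prefix sums: [0, 6, 20, 23, 36, 50, 57, 67, 76, 87]
Sum[5..8] = prefix[9] - prefix[5] = 87 - 50 = 37


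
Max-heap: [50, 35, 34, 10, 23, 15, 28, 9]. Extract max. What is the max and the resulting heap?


Max = 50
Replace root with last, heapify down
Resulting heap: [35, 23, 34, 10, 9, 15, 28]


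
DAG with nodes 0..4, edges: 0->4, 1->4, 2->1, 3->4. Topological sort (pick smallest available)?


Kahn's algorithm, process smallest node first
Order: [0, 2, 1, 3, 4]


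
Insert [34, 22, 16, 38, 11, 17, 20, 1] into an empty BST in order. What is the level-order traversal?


Root = 34; build tree by BST insertion.
Level-Order traversal: [34, 22, 38, 16, 11, 17, 1, 20]


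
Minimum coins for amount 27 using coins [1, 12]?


dp[0]=0; dp[i]=1+min(dp[i-c] for c in coins)
...dp[22]=11, dp[23]=12, dp[24]=2, dp[25]=3, dp[26]=4, dp[27]=5
Minimum coins for 27 = 5


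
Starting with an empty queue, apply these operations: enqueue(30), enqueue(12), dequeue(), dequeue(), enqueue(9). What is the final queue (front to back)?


enqueue(30) -> [30]
enqueue(12) -> [30, 12]
dequeue() returns 30 -> [12]
dequeue() returns 12 -> []
enqueue(9) -> [9]
Final queue (front to back): [9]


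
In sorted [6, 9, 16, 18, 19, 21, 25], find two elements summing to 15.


Two pointers: lo=0, hi=6
Found pair: (6, 9) summing to 15


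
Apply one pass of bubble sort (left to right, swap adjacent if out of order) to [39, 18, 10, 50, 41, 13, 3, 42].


After one pass: [18, 10, 39, 41, 13, 3, 42, 50]


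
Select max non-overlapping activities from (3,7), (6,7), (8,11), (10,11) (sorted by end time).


Greedy: pick earliest-ending, then skip overlaps.
Selected (2 activities): [(3, 7), (8, 11)]


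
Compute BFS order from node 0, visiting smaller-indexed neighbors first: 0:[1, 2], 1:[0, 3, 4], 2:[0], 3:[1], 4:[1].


BFS queue: start with [0]
Visit order: [0, 1, 2, 3, 4]


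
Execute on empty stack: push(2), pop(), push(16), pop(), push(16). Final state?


push(2) -> [2]
pop() returns 2 -> []
push(16) -> [16]
pop() returns 16 -> []
push(16) -> [16]
Final stack (bottom to top): [16]


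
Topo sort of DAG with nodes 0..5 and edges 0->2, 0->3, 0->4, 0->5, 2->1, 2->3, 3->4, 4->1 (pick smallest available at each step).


Kahn's algorithm, process smallest node first
Order: [0, 2, 3, 4, 1, 5]


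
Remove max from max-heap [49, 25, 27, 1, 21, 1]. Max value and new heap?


Max = 49
Replace root with last, heapify down
Resulting heap: [27, 25, 1, 1, 21]


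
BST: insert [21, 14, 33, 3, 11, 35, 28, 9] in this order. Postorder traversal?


Root = 21; build tree by BST insertion.
Postorder traversal: [9, 11, 3, 14, 28, 35, 33, 21]


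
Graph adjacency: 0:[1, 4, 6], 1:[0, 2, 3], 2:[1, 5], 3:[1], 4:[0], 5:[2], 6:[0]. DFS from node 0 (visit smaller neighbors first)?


DFS stack-based: start with [0]
Visit order: [0, 1, 2, 5, 3, 4, 6]


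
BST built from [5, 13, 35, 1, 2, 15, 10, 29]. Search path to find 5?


BST root = 5
Search for 5: compare at each node
Path: [5]


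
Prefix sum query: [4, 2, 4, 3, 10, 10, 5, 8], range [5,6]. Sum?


Prefix sums: [0, 4, 6, 10, 13, 23, 33, 38, 46]
Sum[5..6] = prefix[7] - prefix[5] = 38 - 23 = 15


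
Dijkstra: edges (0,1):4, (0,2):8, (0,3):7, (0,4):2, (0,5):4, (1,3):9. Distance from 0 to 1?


Dijkstra from 0:
Distances: {0: 0, 1: 4, 2: 8, 3: 7, 4: 2, 5: 4}
Shortest distance to 1 = 4, path = [0, 1]


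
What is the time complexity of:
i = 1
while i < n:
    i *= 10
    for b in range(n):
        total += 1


Per nesting level: O(log n) * O(n) = O(n log n)
Complexity: O(n log n)


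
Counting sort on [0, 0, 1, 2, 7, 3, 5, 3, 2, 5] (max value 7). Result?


Count array: [2, 1, 2, 2, 0, 2, 0, 1]
Reconstruct: [0, 0, 1, 2, 2, 3, 3, 5, 5, 7]


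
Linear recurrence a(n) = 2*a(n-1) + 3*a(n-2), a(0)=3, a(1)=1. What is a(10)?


Build bottom-up:
...a(8)=6563, a(9)=19681, a(10)=2*19681+3*6563=59051


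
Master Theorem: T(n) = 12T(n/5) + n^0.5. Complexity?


a=12, b=5, c=0.5. log_5(12)=1.544 > c=0.5. Case 1: O(n^log_b(a)) = O(n^1.544)
Complexity: O(n^1.544)


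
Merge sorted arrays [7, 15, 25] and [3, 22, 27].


Compare heads, take smaller each step.
Merged: [3, 7, 15, 22, 25, 27]


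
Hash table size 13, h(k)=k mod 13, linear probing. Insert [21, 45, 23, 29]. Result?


Insertions: 21->slot 8; 45->slot 6; 23->slot 10; 29->slot 3
Table: [None, None, None, 29, None, None, 45, None, 21, None, 23, None, None]


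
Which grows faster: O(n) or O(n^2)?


linear grows slower than quadratic
O(n) is asymptotically smaller; O(n^2) grows faster


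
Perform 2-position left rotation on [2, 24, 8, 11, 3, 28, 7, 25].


Left rotate by 2: [8, 11, 3, 28, 7, 25, 2, 24]


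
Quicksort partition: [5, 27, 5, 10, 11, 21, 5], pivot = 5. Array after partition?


Elements <= 5 go left of pivot.
Result: [5, 5, 5, 10, 11, 21, 27], pivot at index 2


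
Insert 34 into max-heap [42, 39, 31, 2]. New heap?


Append 34: [42, 39, 31, 2, 34]
Bubble up: no swaps needed
Result: [42, 39, 31, 2, 34]


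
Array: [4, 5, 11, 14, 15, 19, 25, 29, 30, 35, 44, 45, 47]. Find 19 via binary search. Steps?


Search for 19:
[0,12] mid=6 arr[6]=25
[0,5] mid=2 arr[2]=11
[3,5] mid=4 arr[4]=15
[5,5] mid=5 arr[5]=19
Total: 4 comparisons


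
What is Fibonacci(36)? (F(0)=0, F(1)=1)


F(n)=F(n-1)+F(n-2)
...F(34)=5702887, F(35)=9227465, F(36)=14930352


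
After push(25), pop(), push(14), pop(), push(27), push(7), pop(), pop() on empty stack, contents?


push(25) -> [25]
pop() returns 25 -> []
push(14) -> [14]
pop() returns 14 -> []
push(27) -> [27]
push(7) -> [27, 7]
pop() returns 7 -> [27]
pop() returns 27 -> []
Final stack (bottom to top): []


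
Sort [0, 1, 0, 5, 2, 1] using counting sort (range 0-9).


Count array: [2, 2, 1, 0, 0, 1, 0, 0, 0, 0]
Reconstruct: [0, 0, 1, 1, 2, 5]


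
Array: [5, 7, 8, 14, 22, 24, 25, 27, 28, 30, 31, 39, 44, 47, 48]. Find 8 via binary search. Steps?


Search for 8:
[0,14] mid=7 arr[7]=27
[0,6] mid=3 arr[3]=14
[0,2] mid=1 arr[1]=7
[2,2] mid=2 arr[2]=8
Total: 4 comparisons


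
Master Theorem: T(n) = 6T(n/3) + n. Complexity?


a=6, b=3, c=1. log_3(6)=1.631 > c=1. Case 1: O(n^log_b(a)) = O(n^1.631)
Complexity: O(n^1.631)


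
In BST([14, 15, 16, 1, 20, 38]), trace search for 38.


BST root = 14
Search for 38: compare at each node
Path: [14, 15, 16, 20, 38]


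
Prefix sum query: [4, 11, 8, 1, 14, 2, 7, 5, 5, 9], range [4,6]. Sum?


Prefix sums: [0, 4, 15, 23, 24, 38, 40, 47, 52, 57, 66]
Sum[4..6] = prefix[7] - prefix[4] = 47 - 24 = 23


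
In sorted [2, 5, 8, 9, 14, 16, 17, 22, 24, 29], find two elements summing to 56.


Two pointers: lo=0, hi=9
No pair sums to 56


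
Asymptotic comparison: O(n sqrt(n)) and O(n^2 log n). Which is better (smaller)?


n^1.5 grows slower than n^2 log n
O(n sqrt(n)) is asymptotically smaller; O(n^2 log n) grows faster


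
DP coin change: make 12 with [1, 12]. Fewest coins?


dp[0]=0; dp[i]=1+min(dp[i-c] for c in coins)
...dp[7]=7, dp[8]=8, dp[9]=9, dp[10]=10, dp[11]=11, dp[12]=1
Minimum coins for 12 = 1


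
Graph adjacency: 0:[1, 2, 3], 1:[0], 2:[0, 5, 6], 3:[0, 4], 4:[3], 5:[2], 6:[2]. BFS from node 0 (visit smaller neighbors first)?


BFS queue: start with [0]
Visit order: [0, 1, 2, 3, 5, 6, 4]


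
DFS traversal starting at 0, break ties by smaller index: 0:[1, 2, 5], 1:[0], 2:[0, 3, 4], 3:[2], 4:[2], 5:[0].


DFS stack-based: start with [0]
Visit order: [0, 1, 2, 3, 4, 5]


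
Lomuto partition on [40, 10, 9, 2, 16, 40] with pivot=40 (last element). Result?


Elements <= 40 go left of pivot.
Result: [40, 10, 9, 2, 16, 40], pivot at index 5


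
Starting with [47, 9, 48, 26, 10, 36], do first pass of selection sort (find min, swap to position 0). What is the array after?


After one pass: [9, 47, 48, 26, 10, 36]


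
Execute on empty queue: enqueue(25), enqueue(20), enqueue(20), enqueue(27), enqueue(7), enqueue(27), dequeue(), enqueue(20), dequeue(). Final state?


enqueue(25) -> [25]
enqueue(20) -> [25, 20]
enqueue(20) -> [25, 20, 20]
enqueue(27) -> [25, 20, 20, 27]
enqueue(7) -> [25, 20, 20, 27, 7]
enqueue(27) -> [25, 20, 20, 27, 7, 27]
dequeue() returns 25 -> [20, 20, 27, 7, 27]
enqueue(20) -> [20, 20, 27, 7, 27, 20]
dequeue() returns 20 -> [20, 27, 7, 27, 20]
Final queue (front to back): [20, 27, 7, 27, 20]
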